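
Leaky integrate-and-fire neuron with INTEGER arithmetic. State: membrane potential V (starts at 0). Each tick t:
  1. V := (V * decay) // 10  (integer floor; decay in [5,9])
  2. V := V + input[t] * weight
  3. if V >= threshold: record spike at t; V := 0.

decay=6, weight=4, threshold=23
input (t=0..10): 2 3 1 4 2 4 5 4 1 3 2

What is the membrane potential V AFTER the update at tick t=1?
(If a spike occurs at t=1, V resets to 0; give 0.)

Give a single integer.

t=0: input=2 -> V=8
t=1: input=3 -> V=16
t=2: input=1 -> V=13
t=3: input=4 -> V=0 FIRE
t=4: input=2 -> V=8
t=5: input=4 -> V=20
t=6: input=5 -> V=0 FIRE
t=7: input=4 -> V=16
t=8: input=1 -> V=13
t=9: input=3 -> V=19
t=10: input=2 -> V=19

Answer: 16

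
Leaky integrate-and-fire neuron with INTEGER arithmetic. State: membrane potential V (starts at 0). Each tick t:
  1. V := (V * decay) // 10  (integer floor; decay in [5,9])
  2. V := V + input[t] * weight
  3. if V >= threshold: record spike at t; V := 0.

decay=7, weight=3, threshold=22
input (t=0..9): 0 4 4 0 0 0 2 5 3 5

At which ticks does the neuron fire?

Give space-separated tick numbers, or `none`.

Answer: 7

Derivation:
t=0: input=0 -> V=0
t=1: input=4 -> V=12
t=2: input=4 -> V=20
t=3: input=0 -> V=14
t=4: input=0 -> V=9
t=5: input=0 -> V=6
t=6: input=2 -> V=10
t=7: input=5 -> V=0 FIRE
t=8: input=3 -> V=9
t=9: input=5 -> V=21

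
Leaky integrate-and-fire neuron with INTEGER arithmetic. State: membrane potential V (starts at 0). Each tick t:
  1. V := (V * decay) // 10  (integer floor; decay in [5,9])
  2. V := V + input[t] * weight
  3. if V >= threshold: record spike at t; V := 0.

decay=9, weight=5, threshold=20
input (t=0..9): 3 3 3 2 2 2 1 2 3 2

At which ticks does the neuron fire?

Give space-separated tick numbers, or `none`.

t=0: input=3 -> V=15
t=1: input=3 -> V=0 FIRE
t=2: input=3 -> V=15
t=3: input=2 -> V=0 FIRE
t=4: input=2 -> V=10
t=5: input=2 -> V=19
t=6: input=1 -> V=0 FIRE
t=7: input=2 -> V=10
t=8: input=3 -> V=0 FIRE
t=9: input=2 -> V=10

Answer: 1 3 6 8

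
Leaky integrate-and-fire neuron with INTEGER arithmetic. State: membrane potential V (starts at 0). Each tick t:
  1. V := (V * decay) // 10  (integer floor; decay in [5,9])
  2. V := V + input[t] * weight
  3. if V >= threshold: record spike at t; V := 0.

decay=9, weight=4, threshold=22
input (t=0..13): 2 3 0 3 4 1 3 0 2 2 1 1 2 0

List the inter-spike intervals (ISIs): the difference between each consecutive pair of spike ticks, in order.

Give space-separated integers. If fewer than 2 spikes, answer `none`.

Answer: 3 6

Derivation:
t=0: input=2 -> V=8
t=1: input=3 -> V=19
t=2: input=0 -> V=17
t=3: input=3 -> V=0 FIRE
t=4: input=4 -> V=16
t=5: input=1 -> V=18
t=6: input=3 -> V=0 FIRE
t=7: input=0 -> V=0
t=8: input=2 -> V=8
t=9: input=2 -> V=15
t=10: input=1 -> V=17
t=11: input=1 -> V=19
t=12: input=2 -> V=0 FIRE
t=13: input=0 -> V=0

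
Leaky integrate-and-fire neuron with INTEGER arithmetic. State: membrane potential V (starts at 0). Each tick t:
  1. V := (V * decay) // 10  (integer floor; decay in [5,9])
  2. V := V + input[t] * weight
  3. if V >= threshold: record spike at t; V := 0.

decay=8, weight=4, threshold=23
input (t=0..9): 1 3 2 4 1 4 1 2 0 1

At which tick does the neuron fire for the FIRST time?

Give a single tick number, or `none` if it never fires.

t=0: input=1 -> V=4
t=1: input=3 -> V=15
t=2: input=2 -> V=20
t=3: input=4 -> V=0 FIRE
t=4: input=1 -> V=4
t=5: input=4 -> V=19
t=6: input=1 -> V=19
t=7: input=2 -> V=0 FIRE
t=8: input=0 -> V=0
t=9: input=1 -> V=4

Answer: 3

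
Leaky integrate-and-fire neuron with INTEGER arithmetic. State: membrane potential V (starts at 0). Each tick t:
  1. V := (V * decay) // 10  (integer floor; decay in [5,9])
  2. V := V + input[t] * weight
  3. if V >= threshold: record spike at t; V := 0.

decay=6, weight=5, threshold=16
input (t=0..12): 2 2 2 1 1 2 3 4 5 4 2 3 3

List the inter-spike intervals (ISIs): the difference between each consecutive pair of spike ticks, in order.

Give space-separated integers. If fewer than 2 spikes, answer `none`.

t=0: input=2 -> V=10
t=1: input=2 -> V=0 FIRE
t=2: input=2 -> V=10
t=3: input=1 -> V=11
t=4: input=1 -> V=11
t=5: input=2 -> V=0 FIRE
t=6: input=3 -> V=15
t=7: input=4 -> V=0 FIRE
t=8: input=5 -> V=0 FIRE
t=9: input=4 -> V=0 FIRE
t=10: input=2 -> V=10
t=11: input=3 -> V=0 FIRE
t=12: input=3 -> V=15

Answer: 4 2 1 1 2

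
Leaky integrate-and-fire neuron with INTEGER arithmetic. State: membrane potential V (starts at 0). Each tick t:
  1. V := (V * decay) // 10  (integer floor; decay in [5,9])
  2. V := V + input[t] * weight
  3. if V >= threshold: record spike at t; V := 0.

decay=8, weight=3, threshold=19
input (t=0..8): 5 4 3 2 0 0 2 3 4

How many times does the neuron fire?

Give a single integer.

t=0: input=5 -> V=15
t=1: input=4 -> V=0 FIRE
t=2: input=3 -> V=9
t=3: input=2 -> V=13
t=4: input=0 -> V=10
t=5: input=0 -> V=8
t=6: input=2 -> V=12
t=7: input=3 -> V=18
t=8: input=4 -> V=0 FIRE

Answer: 2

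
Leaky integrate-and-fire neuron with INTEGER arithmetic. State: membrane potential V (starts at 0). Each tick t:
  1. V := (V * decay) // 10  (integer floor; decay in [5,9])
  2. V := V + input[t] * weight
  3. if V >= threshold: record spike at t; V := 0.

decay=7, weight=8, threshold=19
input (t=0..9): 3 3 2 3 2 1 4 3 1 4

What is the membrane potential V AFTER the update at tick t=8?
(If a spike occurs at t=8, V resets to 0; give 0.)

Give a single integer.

Answer: 8

Derivation:
t=0: input=3 -> V=0 FIRE
t=1: input=3 -> V=0 FIRE
t=2: input=2 -> V=16
t=3: input=3 -> V=0 FIRE
t=4: input=2 -> V=16
t=5: input=1 -> V=0 FIRE
t=6: input=4 -> V=0 FIRE
t=7: input=3 -> V=0 FIRE
t=8: input=1 -> V=8
t=9: input=4 -> V=0 FIRE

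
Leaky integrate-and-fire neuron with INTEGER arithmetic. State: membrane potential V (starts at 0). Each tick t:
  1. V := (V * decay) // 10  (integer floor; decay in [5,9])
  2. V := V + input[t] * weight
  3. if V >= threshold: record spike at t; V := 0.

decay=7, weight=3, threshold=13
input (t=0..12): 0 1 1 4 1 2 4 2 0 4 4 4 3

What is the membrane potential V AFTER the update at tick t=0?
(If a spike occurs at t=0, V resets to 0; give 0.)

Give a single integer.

t=0: input=0 -> V=0
t=1: input=1 -> V=3
t=2: input=1 -> V=5
t=3: input=4 -> V=0 FIRE
t=4: input=1 -> V=3
t=5: input=2 -> V=8
t=6: input=4 -> V=0 FIRE
t=7: input=2 -> V=6
t=8: input=0 -> V=4
t=9: input=4 -> V=0 FIRE
t=10: input=4 -> V=12
t=11: input=4 -> V=0 FIRE
t=12: input=3 -> V=9

Answer: 0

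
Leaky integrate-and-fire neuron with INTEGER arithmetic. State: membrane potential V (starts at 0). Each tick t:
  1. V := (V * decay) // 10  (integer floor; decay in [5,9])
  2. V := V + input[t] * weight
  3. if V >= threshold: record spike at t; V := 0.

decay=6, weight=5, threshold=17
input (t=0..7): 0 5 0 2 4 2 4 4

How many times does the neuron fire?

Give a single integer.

Answer: 4

Derivation:
t=0: input=0 -> V=0
t=1: input=5 -> V=0 FIRE
t=2: input=0 -> V=0
t=3: input=2 -> V=10
t=4: input=4 -> V=0 FIRE
t=5: input=2 -> V=10
t=6: input=4 -> V=0 FIRE
t=7: input=4 -> V=0 FIRE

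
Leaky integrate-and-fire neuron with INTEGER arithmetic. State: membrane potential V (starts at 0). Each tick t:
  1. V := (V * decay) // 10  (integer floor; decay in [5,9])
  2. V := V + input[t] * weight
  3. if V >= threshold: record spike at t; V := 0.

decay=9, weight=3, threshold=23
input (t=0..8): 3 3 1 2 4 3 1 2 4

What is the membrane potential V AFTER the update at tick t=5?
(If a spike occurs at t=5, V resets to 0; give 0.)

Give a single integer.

t=0: input=3 -> V=9
t=1: input=3 -> V=17
t=2: input=1 -> V=18
t=3: input=2 -> V=22
t=4: input=4 -> V=0 FIRE
t=5: input=3 -> V=9
t=6: input=1 -> V=11
t=7: input=2 -> V=15
t=8: input=4 -> V=0 FIRE

Answer: 9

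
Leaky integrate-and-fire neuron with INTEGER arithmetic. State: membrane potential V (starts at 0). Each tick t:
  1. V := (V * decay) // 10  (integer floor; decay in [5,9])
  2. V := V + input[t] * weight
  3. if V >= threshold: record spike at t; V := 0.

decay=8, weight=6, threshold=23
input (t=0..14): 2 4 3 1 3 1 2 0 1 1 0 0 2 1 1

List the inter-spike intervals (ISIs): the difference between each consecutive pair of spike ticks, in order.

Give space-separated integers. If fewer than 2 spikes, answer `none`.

Answer: 3 10

Derivation:
t=0: input=2 -> V=12
t=1: input=4 -> V=0 FIRE
t=2: input=3 -> V=18
t=3: input=1 -> V=20
t=4: input=3 -> V=0 FIRE
t=5: input=1 -> V=6
t=6: input=2 -> V=16
t=7: input=0 -> V=12
t=8: input=1 -> V=15
t=9: input=1 -> V=18
t=10: input=0 -> V=14
t=11: input=0 -> V=11
t=12: input=2 -> V=20
t=13: input=1 -> V=22
t=14: input=1 -> V=0 FIRE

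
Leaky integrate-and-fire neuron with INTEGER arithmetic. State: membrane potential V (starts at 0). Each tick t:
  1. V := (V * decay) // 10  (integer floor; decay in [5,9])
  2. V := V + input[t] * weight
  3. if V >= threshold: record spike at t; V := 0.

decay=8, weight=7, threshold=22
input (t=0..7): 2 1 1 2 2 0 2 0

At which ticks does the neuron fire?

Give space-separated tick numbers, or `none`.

t=0: input=2 -> V=14
t=1: input=1 -> V=18
t=2: input=1 -> V=21
t=3: input=2 -> V=0 FIRE
t=4: input=2 -> V=14
t=5: input=0 -> V=11
t=6: input=2 -> V=0 FIRE
t=7: input=0 -> V=0

Answer: 3 6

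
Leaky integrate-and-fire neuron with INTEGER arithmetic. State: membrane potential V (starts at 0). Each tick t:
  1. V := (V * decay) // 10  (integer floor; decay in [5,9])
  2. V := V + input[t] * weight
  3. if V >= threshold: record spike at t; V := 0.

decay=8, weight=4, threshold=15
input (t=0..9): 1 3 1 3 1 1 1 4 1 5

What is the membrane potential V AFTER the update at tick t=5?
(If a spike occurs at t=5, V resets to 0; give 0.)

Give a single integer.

t=0: input=1 -> V=4
t=1: input=3 -> V=0 FIRE
t=2: input=1 -> V=4
t=3: input=3 -> V=0 FIRE
t=4: input=1 -> V=4
t=5: input=1 -> V=7
t=6: input=1 -> V=9
t=7: input=4 -> V=0 FIRE
t=8: input=1 -> V=4
t=9: input=5 -> V=0 FIRE

Answer: 7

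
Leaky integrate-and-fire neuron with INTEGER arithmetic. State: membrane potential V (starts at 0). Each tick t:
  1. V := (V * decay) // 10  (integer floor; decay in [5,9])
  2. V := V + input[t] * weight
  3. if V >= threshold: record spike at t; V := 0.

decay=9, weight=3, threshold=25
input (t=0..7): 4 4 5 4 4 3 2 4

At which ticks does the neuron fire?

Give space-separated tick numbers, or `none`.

t=0: input=4 -> V=12
t=1: input=4 -> V=22
t=2: input=5 -> V=0 FIRE
t=3: input=4 -> V=12
t=4: input=4 -> V=22
t=5: input=3 -> V=0 FIRE
t=6: input=2 -> V=6
t=7: input=4 -> V=17

Answer: 2 5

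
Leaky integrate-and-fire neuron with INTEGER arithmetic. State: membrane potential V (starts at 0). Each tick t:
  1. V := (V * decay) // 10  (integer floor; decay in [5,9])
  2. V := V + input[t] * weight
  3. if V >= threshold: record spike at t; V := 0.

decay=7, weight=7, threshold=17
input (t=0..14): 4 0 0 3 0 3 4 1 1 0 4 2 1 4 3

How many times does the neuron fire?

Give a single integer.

t=0: input=4 -> V=0 FIRE
t=1: input=0 -> V=0
t=2: input=0 -> V=0
t=3: input=3 -> V=0 FIRE
t=4: input=0 -> V=0
t=5: input=3 -> V=0 FIRE
t=6: input=4 -> V=0 FIRE
t=7: input=1 -> V=7
t=8: input=1 -> V=11
t=9: input=0 -> V=7
t=10: input=4 -> V=0 FIRE
t=11: input=2 -> V=14
t=12: input=1 -> V=16
t=13: input=4 -> V=0 FIRE
t=14: input=3 -> V=0 FIRE

Answer: 7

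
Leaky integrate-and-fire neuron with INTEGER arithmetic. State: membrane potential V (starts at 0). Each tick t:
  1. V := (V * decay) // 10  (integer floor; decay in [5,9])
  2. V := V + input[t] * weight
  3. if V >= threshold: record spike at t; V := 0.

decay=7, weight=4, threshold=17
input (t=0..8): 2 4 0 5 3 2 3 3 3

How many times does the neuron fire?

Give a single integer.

Answer: 4

Derivation:
t=0: input=2 -> V=8
t=1: input=4 -> V=0 FIRE
t=2: input=0 -> V=0
t=3: input=5 -> V=0 FIRE
t=4: input=3 -> V=12
t=5: input=2 -> V=16
t=6: input=3 -> V=0 FIRE
t=7: input=3 -> V=12
t=8: input=3 -> V=0 FIRE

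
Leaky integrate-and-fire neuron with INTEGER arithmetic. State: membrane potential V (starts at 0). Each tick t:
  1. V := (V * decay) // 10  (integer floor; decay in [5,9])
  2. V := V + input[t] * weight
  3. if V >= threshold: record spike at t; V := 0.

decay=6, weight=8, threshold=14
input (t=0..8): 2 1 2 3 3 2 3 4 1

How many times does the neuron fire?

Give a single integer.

t=0: input=2 -> V=0 FIRE
t=1: input=1 -> V=8
t=2: input=2 -> V=0 FIRE
t=3: input=3 -> V=0 FIRE
t=4: input=3 -> V=0 FIRE
t=5: input=2 -> V=0 FIRE
t=6: input=3 -> V=0 FIRE
t=7: input=4 -> V=0 FIRE
t=8: input=1 -> V=8

Answer: 7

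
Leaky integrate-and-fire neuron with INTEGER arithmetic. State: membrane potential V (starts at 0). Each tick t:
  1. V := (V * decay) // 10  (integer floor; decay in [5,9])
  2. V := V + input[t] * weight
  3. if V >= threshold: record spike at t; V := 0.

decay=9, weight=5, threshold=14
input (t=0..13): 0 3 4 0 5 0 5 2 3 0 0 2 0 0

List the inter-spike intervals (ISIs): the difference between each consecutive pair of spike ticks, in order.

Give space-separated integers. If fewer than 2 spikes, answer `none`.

Answer: 1 2 2 2

Derivation:
t=0: input=0 -> V=0
t=1: input=3 -> V=0 FIRE
t=2: input=4 -> V=0 FIRE
t=3: input=0 -> V=0
t=4: input=5 -> V=0 FIRE
t=5: input=0 -> V=0
t=6: input=5 -> V=0 FIRE
t=7: input=2 -> V=10
t=8: input=3 -> V=0 FIRE
t=9: input=0 -> V=0
t=10: input=0 -> V=0
t=11: input=2 -> V=10
t=12: input=0 -> V=9
t=13: input=0 -> V=8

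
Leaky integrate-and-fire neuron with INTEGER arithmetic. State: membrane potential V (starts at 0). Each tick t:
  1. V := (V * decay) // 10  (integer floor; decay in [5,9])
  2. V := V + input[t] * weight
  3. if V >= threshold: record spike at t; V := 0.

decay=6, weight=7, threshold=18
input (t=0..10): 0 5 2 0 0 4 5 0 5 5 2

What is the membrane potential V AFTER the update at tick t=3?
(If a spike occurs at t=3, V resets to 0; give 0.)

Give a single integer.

t=0: input=0 -> V=0
t=1: input=5 -> V=0 FIRE
t=2: input=2 -> V=14
t=3: input=0 -> V=8
t=4: input=0 -> V=4
t=5: input=4 -> V=0 FIRE
t=6: input=5 -> V=0 FIRE
t=7: input=0 -> V=0
t=8: input=5 -> V=0 FIRE
t=9: input=5 -> V=0 FIRE
t=10: input=2 -> V=14

Answer: 8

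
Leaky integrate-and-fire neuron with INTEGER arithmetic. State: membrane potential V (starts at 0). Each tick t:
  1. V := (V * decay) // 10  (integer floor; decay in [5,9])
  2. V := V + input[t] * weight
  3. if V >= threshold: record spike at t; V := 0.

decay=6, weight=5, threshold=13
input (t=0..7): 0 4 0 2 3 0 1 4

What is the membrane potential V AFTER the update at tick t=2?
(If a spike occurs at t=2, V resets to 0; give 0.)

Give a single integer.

t=0: input=0 -> V=0
t=1: input=4 -> V=0 FIRE
t=2: input=0 -> V=0
t=3: input=2 -> V=10
t=4: input=3 -> V=0 FIRE
t=5: input=0 -> V=0
t=6: input=1 -> V=5
t=7: input=4 -> V=0 FIRE

Answer: 0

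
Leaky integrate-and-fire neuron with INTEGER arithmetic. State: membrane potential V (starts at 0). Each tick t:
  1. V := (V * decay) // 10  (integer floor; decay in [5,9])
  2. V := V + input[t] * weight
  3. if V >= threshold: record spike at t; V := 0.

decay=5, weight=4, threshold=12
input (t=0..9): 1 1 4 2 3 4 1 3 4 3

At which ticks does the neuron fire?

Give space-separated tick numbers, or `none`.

Answer: 2 4 5 7 8 9

Derivation:
t=0: input=1 -> V=4
t=1: input=1 -> V=6
t=2: input=4 -> V=0 FIRE
t=3: input=2 -> V=8
t=4: input=3 -> V=0 FIRE
t=5: input=4 -> V=0 FIRE
t=6: input=1 -> V=4
t=7: input=3 -> V=0 FIRE
t=8: input=4 -> V=0 FIRE
t=9: input=3 -> V=0 FIRE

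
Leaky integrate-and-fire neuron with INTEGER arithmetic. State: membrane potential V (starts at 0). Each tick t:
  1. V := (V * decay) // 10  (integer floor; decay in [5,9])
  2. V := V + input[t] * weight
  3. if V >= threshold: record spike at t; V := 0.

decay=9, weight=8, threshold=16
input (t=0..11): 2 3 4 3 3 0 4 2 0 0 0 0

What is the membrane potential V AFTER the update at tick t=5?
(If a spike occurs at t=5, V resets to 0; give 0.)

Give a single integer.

t=0: input=2 -> V=0 FIRE
t=1: input=3 -> V=0 FIRE
t=2: input=4 -> V=0 FIRE
t=3: input=3 -> V=0 FIRE
t=4: input=3 -> V=0 FIRE
t=5: input=0 -> V=0
t=6: input=4 -> V=0 FIRE
t=7: input=2 -> V=0 FIRE
t=8: input=0 -> V=0
t=9: input=0 -> V=0
t=10: input=0 -> V=0
t=11: input=0 -> V=0

Answer: 0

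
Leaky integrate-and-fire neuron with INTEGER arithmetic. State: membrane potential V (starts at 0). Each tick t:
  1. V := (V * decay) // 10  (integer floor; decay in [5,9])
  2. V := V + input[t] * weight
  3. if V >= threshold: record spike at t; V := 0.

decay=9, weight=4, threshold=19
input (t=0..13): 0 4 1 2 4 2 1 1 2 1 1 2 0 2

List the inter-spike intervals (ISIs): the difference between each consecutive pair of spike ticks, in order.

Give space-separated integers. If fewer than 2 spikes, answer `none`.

Answer: 2 6

Derivation:
t=0: input=0 -> V=0
t=1: input=4 -> V=16
t=2: input=1 -> V=18
t=3: input=2 -> V=0 FIRE
t=4: input=4 -> V=16
t=5: input=2 -> V=0 FIRE
t=6: input=1 -> V=4
t=7: input=1 -> V=7
t=8: input=2 -> V=14
t=9: input=1 -> V=16
t=10: input=1 -> V=18
t=11: input=2 -> V=0 FIRE
t=12: input=0 -> V=0
t=13: input=2 -> V=8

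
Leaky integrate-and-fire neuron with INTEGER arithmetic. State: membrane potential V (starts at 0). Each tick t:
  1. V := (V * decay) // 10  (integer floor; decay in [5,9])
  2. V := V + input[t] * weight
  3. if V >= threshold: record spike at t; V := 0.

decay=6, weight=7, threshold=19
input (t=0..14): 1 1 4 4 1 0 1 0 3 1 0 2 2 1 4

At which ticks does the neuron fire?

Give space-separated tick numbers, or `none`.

Answer: 2 3 8 12 14

Derivation:
t=0: input=1 -> V=7
t=1: input=1 -> V=11
t=2: input=4 -> V=0 FIRE
t=3: input=4 -> V=0 FIRE
t=4: input=1 -> V=7
t=5: input=0 -> V=4
t=6: input=1 -> V=9
t=7: input=0 -> V=5
t=8: input=3 -> V=0 FIRE
t=9: input=1 -> V=7
t=10: input=0 -> V=4
t=11: input=2 -> V=16
t=12: input=2 -> V=0 FIRE
t=13: input=1 -> V=7
t=14: input=4 -> V=0 FIRE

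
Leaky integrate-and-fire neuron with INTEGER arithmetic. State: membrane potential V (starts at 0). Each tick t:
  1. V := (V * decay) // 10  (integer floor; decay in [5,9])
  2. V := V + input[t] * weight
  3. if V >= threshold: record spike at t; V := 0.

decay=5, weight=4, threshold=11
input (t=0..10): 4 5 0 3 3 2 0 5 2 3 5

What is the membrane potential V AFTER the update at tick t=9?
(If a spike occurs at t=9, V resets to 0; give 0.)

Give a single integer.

t=0: input=4 -> V=0 FIRE
t=1: input=5 -> V=0 FIRE
t=2: input=0 -> V=0
t=3: input=3 -> V=0 FIRE
t=4: input=3 -> V=0 FIRE
t=5: input=2 -> V=8
t=6: input=0 -> V=4
t=7: input=5 -> V=0 FIRE
t=8: input=2 -> V=8
t=9: input=3 -> V=0 FIRE
t=10: input=5 -> V=0 FIRE

Answer: 0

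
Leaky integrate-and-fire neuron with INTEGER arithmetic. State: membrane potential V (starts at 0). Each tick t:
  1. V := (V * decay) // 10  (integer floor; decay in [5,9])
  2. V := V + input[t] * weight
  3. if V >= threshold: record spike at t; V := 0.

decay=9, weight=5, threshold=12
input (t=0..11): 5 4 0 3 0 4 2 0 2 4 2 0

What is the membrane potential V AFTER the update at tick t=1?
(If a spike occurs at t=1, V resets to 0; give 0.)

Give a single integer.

Answer: 0

Derivation:
t=0: input=5 -> V=0 FIRE
t=1: input=4 -> V=0 FIRE
t=2: input=0 -> V=0
t=3: input=3 -> V=0 FIRE
t=4: input=0 -> V=0
t=5: input=4 -> V=0 FIRE
t=6: input=2 -> V=10
t=7: input=0 -> V=9
t=8: input=2 -> V=0 FIRE
t=9: input=4 -> V=0 FIRE
t=10: input=2 -> V=10
t=11: input=0 -> V=9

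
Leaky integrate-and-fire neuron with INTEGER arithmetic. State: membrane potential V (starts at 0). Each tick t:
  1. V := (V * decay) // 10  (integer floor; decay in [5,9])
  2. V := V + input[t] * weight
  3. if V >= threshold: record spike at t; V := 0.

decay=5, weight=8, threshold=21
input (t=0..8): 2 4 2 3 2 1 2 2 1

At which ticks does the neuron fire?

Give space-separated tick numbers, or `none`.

Answer: 1 3 6

Derivation:
t=0: input=2 -> V=16
t=1: input=4 -> V=0 FIRE
t=2: input=2 -> V=16
t=3: input=3 -> V=0 FIRE
t=4: input=2 -> V=16
t=5: input=1 -> V=16
t=6: input=2 -> V=0 FIRE
t=7: input=2 -> V=16
t=8: input=1 -> V=16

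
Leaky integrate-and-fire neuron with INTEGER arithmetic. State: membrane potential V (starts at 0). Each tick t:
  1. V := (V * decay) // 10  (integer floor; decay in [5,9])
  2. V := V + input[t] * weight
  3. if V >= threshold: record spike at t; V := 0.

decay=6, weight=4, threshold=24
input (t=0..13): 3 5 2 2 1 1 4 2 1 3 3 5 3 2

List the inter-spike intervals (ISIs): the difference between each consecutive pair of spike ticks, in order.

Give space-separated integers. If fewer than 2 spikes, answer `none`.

t=0: input=3 -> V=12
t=1: input=5 -> V=0 FIRE
t=2: input=2 -> V=8
t=3: input=2 -> V=12
t=4: input=1 -> V=11
t=5: input=1 -> V=10
t=6: input=4 -> V=22
t=7: input=2 -> V=21
t=8: input=1 -> V=16
t=9: input=3 -> V=21
t=10: input=3 -> V=0 FIRE
t=11: input=5 -> V=20
t=12: input=3 -> V=0 FIRE
t=13: input=2 -> V=8

Answer: 9 2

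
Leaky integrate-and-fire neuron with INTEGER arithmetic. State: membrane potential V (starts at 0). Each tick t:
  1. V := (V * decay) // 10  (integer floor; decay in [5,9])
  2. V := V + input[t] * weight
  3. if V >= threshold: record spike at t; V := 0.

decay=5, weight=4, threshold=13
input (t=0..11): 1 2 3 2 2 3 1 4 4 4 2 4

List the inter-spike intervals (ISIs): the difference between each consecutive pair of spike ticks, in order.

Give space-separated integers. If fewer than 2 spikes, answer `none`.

Answer: 3 2 1 1 2

Derivation:
t=0: input=1 -> V=4
t=1: input=2 -> V=10
t=2: input=3 -> V=0 FIRE
t=3: input=2 -> V=8
t=4: input=2 -> V=12
t=5: input=3 -> V=0 FIRE
t=6: input=1 -> V=4
t=7: input=4 -> V=0 FIRE
t=8: input=4 -> V=0 FIRE
t=9: input=4 -> V=0 FIRE
t=10: input=2 -> V=8
t=11: input=4 -> V=0 FIRE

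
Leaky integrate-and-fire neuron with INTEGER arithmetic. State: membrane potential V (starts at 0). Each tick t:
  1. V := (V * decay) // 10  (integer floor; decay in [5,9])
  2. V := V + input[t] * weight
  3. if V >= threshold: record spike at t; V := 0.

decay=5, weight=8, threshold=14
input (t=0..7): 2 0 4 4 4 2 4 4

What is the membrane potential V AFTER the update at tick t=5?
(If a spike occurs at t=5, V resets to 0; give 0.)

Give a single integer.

t=0: input=2 -> V=0 FIRE
t=1: input=0 -> V=0
t=2: input=4 -> V=0 FIRE
t=3: input=4 -> V=0 FIRE
t=4: input=4 -> V=0 FIRE
t=5: input=2 -> V=0 FIRE
t=6: input=4 -> V=0 FIRE
t=7: input=4 -> V=0 FIRE

Answer: 0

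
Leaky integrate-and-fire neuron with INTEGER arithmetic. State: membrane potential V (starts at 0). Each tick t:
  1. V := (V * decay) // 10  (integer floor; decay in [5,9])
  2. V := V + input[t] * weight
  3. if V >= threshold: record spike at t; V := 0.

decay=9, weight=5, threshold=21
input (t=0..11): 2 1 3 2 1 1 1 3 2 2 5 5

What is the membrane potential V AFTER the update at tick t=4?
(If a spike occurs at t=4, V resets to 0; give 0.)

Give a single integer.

Answer: 14

Derivation:
t=0: input=2 -> V=10
t=1: input=1 -> V=14
t=2: input=3 -> V=0 FIRE
t=3: input=2 -> V=10
t=4: input=1 -> V=14
t=5: input=1 -> V=17
t=6: input=1 -> V=20
t=7: input=3 -> V=0 FIRE
t=8: input=2 -> V=10
t=9: input=2 -> V=19
t=10: input=5 -> V=0 FIRE
t=11: input=5 -> V=0 FIRE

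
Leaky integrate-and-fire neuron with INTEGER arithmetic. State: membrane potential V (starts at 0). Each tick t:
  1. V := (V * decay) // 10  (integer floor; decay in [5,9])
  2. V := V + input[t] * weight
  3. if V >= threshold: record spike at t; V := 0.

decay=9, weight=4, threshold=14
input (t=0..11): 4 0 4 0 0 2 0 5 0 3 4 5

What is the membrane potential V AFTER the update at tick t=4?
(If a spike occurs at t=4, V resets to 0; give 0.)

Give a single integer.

Answer: 0

Derivation:
t=0: input=4 -> V=0 FIRE
t=1: input=0 -> V=0
t=2: input=4 -> V=0 FIRE
t=3: input=0 -> V=0
t=4: input=0 -> V=0
t=5: input=2 -> V=8
t=6: input=0 -> V=7
t=7: input=5 -> V=0 FIRE
t=8: input=0 -> V=0
t=9: input=3 -> V=12
t=10: input=4 -> V=0 FIRE
t=11: input=5 -> V=0 FIRE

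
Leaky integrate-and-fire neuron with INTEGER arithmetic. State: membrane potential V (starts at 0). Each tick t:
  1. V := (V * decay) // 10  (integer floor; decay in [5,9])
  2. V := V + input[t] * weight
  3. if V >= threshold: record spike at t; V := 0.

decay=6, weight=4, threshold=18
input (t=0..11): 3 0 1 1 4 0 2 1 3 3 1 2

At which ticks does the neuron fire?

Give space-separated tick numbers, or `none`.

t=0: input=3 -> V=12
t=1: input=0 -> V=7
t=2: input=1 -> V=8
t=3: input=1 -> V=8
t=4: input=4 -> V=0 FIRE
t=5: input=0 -> V=0
t=6: input=2 -> V=8
t=7: input=1 -> V=8
t=8: input=3 -> V=16
t=9: input=3 -> V=0 FIRE
t=10: input=1 -> V=4
t=11: input=2 -> V=10

Answer: 4 9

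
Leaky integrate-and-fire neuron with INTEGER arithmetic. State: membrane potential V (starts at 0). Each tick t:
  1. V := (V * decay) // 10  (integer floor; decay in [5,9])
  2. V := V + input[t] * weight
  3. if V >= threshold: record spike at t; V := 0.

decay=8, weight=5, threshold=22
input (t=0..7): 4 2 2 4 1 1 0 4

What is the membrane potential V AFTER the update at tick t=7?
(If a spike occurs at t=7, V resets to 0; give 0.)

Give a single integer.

Answer: 0

Derivation:
t=0: input=4 -> V=20
t=1: input=2 -> V=0 FIRE
t=2: input=2 -> V=10
t=3: input=4 -> V=0 FIRE
t=4: input=1 -> V=5
t=5: input=1 -> V=9
t=6: input=0 -> V=7
t=7: input=4 -> V=0 FIRE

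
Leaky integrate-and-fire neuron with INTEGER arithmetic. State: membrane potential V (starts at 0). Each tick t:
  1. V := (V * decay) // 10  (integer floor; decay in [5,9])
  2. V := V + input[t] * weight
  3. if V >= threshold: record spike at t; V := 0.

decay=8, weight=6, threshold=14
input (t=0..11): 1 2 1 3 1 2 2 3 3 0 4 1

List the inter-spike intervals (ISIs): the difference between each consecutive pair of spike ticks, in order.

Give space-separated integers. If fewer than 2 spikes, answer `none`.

Answer: 2 2 2 1 2

Derivation:
t=0: input=1 -> V=6
t=1: input=2 -> V=0 FIRE
t=2: input=1 -> V=6
t=3: input=3 -> V=0 FIRE
t=4: input=1 -> V=6
t=5: input=2 -> V=0 FIRE
t=6: input=2 -> V=12
t=7: input=3 -> V=0 FIRE
t=8: input=3 -> V=0 FIRE
t=9: input=0 -> V=0
t=10: input=4 -> V=0 FIRE
t=11: input=1 -> V=6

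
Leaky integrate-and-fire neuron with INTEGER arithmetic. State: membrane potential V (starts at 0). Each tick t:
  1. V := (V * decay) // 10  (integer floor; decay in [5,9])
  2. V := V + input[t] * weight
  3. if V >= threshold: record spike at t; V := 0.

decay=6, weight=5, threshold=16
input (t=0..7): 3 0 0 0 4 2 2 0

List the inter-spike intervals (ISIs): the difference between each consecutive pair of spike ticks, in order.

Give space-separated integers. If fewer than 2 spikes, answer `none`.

Answer: 2

Derivation:
t=0: input=3 -> V=15
t=1: input=0 -> V=9
t=2: input=0 -> V=5
t=3: input=0 -> V=3
t=4: input=4 -> V=0 FIRE
t=5: input=2 -> V=10
t=6: input=2 -> V=0 FIRE
t=7: input=0 -> V=0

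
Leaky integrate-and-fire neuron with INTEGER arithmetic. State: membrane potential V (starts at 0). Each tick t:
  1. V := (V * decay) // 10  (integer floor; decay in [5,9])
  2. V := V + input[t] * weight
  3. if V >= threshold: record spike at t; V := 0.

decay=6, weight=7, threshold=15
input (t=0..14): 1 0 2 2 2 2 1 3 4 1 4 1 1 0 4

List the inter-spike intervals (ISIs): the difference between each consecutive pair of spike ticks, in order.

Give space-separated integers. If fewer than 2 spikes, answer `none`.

Answer: 2 2 1 1 2 4

Derivation:
t=0: input=1 -> V=7
t=1: input=0 -> V=4
t=2: input=2 -> V=0 FIRE
t=3: input=2 -> V=14
t=4: input=2 -> V=0 FIRE
t=5: input=2 -> V=14
t=6: input=1 -> V=0 FIRE
t=7: input=3 -> V=0 FIRE
t=8: input=4 -> V=0 FIRE
t=9: input=1 -> V=7
t=10: input=4 -> V=0 FIRE
t=11: input=1 -> V=7
t=12: input=1 -> V=11
t=13: input=0 -> V=6
t=14: input=4 -> V=0 FIRE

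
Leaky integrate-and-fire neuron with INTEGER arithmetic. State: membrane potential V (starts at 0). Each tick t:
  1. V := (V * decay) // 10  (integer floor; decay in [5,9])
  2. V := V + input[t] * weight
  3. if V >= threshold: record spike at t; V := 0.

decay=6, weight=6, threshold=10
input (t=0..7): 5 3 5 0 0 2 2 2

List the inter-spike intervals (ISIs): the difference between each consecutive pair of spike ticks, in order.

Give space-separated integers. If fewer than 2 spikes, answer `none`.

Answer: 1 1 3 1 1

Derivation:
t=0: input=5 -> V=0 FIRE
t=1: input=3 -> V=0 FIRE
t=2: input=5 -> V=0 FIRE
t=3: input=0 -> V=0
t=4: input=0 -> V=0
t=5: input=2 -> V=0 FIRE
t=6: input=2 -> V=0 FIRE
t=7: input=2 -> V=0 FIRE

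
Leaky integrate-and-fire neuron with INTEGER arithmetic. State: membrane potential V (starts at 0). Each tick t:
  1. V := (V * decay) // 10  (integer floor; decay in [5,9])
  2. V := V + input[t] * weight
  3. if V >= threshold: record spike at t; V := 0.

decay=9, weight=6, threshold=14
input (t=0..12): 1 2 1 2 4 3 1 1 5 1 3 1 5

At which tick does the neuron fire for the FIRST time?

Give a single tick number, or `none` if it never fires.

t=0: input=1 -> V=6
t=1: input=2 -> V=0 FIRE
t=2: input=1 -> V=6
t=3: input=2 -> V=0 FIRE
t=4: input=4 -> V=0 FIRE
t=5: input=3 -> V=0 FIRE
t=6: input=1 -> V=6
t=7: input=1 -> V=11
t=8: input=5 -> V=0 FIRE
t=9: input=1 -> V=6
t=10: input=3 -> V=0 FIRE
t=11: input=1 -> V=6
t=12: input=5 -> V=0 FIRE

Answer: 1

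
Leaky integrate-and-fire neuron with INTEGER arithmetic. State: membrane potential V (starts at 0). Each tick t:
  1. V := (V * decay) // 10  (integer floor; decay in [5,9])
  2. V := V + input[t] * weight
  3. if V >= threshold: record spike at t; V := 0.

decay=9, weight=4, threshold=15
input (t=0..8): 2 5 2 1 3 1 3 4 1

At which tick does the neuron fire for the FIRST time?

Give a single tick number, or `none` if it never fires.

t=0: input=2 -> V=8
t=1: input=5 -> V=0 FIRE
t=2: input=2 -> V=8
t=3: input=1 -> V=11
t=4: input=3 -> V=0 FIRE
t=5: input=1 -> V=4
t=6: input=3 -> V=0 FIRE
t=7: input=4 -> V=0 FIRE
t=8: input=1 -> V=4

Answer: 1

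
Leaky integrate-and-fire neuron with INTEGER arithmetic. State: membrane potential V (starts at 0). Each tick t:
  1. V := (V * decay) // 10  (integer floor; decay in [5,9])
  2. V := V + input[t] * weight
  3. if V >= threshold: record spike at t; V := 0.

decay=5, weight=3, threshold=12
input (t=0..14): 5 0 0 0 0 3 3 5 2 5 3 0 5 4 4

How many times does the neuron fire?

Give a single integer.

t=0: input=5 -> V=0 FIRE
t=1: input=0 -> V=0
t=2: input=0 -> V=0
t=3: input=0 -> V=0
t=4: input=0 -> V=0
t=5: input=3 -> V=9
t=6: input=3 -> V=0 FIRE
t=7: input=5 -> V=0 FIRE
t=8: input=2 -> V=6
t=9: input=5 -> V=0 FIRE
t=10: input=3 -> V=9
t=11: input=0 -> V=4
t=12: input=5 -> V=0 FIRE
t=13: input=4 -> V=0 FIRE
t=14: input=4 -> V=0 FIRE

Answer: 7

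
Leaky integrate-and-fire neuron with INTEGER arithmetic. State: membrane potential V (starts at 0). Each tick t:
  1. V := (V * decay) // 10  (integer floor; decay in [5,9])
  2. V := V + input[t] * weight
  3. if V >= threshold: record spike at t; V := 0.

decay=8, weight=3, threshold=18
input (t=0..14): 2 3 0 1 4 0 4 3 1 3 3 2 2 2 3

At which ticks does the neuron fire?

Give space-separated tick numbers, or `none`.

t=0: input=2 -> V=6
t=1: input=3 -> V=13
t=2: input=0 -> V=10
t=3: input=1 -> V=11
t=4: input=4 -> V=0 FIRE
t=5: input=0 -> V=0
t=6: input=4 -> V=12
t=7: input=3 -> V=0 FIRE
t=8: input=1 -> V=3
t=9: input=3 -> V=11
t=10: input=3 -> V=17
t=11: input=2 -> V=0 FIRE
t=12: input=2 -> V=6
t=13: input=2 -> V=10
t=14: input=3 -> V=17

Answer: 4 7 11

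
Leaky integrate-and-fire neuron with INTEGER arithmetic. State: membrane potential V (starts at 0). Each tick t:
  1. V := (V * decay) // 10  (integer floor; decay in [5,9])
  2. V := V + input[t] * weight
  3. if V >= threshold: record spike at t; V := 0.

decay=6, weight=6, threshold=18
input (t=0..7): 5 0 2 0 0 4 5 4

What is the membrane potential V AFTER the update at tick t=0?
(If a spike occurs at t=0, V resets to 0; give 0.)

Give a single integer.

Answer: 0

Derivation:
t=0: input=5 -> V=0 FIRE
t=1: input=0 -> V=0
t=2: input=2 -> V=12
t=3: input=0 -> V=7
t=4: input=0 -> V=4
t=5: input=4 -> V=0 FIRE
t=6: input=5 -> V=0 FIRE
t=7: input=4 -> V=0 FIRE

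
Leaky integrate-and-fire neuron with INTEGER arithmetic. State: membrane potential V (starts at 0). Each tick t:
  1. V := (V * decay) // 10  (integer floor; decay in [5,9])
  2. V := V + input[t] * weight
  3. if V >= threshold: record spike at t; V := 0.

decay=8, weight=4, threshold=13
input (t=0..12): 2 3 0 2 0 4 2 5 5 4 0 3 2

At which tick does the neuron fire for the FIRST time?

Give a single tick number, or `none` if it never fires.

t=0: input=2 -> V=8
t=1: input=3 -> V=0 FIRE
t=2: input=0 -> V=0
t=3: input=2 -> V=8
t=4: input=0 -> V=6
t=5: input=4 -> V=0 FIRE
t=6: input=2 -> V=8
t=7: input=5 -> V=0 FIRE
t=8: input=5 -> V=0 FIRE
t=9: input=4 -> V=0 FIRE
t=10: input=0 -> V=0
t=11: input=3 -> V=12
t=12: input=2 -> V=0 FIRE

Answer: 1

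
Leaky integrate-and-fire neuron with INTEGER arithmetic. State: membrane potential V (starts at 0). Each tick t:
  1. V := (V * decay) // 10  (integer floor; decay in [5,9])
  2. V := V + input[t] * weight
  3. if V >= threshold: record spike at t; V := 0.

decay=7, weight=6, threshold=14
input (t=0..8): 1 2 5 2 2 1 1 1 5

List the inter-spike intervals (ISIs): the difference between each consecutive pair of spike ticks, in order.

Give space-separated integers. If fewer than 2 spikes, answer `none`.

Answer: 1 2 4

Derivation:
t=0: input=1 -> V=6
t=1: input=2 -> V=0 FIRE
t=2: input=5 -> V=0 FIRE
t=3: input=2 -> V=12
t=4: input=2 -> V=0 FIRE
t=5: input=1 -> V=6
t=6: input=1 -> V=10
t=7: input=1 -> V=13
t=8: input=5 -> V=0 FIRE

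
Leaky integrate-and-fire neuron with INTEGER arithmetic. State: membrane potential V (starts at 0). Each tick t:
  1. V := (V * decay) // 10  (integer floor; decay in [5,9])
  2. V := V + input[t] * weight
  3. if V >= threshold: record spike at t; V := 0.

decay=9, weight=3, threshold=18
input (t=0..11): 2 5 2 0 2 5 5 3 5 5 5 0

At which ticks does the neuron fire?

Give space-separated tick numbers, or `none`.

Answer: 1 5 7 9

Derivation:
t=0: input=2 -> V=6
t=1: input=5 -> V=0 FIRE
t=2: input=2 -> V=6
t=3: input=0 -> V=5
t=4: input=2 -> V=10
t=5: input=5 -> V=0 FIRE
t=6: input=5 -> V=15
t=7: input=3 -> V=0 FIRE
t=8: input=5 -> V=15
t=9: input=5 -> V=0 FIRE
t=10: input=5 -> V=15
t=11: input=0 -> V=13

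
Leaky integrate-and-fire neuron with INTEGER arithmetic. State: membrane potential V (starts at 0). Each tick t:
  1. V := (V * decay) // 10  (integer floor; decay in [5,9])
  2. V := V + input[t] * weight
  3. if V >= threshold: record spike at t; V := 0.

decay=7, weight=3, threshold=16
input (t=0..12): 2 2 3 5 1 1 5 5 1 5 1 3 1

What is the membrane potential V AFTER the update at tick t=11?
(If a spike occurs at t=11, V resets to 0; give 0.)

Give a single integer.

t=0: input=2 -> V=6
t=1: input=2 -> V=10
t=2: input=3 -> V=0 FIRE
t=3: input=5 -> V=15
t=4: input=1 -> V=13
t=5: input=1 -> V=12
t=6: input=5 -> V=0 FIRE
t=7: input=5 -> V=15
t=8: input=1 -> V=13
t=9: input=5 -> V=0 FIRE
t=10: input=1 -> V=3
t=11: input=3 -> V=11
t=12: input=1 -> V=10

Answer: 11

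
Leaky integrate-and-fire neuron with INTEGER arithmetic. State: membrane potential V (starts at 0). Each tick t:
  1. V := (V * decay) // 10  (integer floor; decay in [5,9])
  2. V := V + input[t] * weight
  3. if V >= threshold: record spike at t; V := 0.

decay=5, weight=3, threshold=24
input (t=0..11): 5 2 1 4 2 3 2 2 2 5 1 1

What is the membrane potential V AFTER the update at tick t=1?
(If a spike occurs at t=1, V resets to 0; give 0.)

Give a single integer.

t=0: input=5 -> V=15
t=1: input=2 -> V=13
t=2: input=1 -> V=9
t=3: input=4 -> V=16
t=4: input=2 -> V=14
t=5: input=3 -> V=16
t=6: input=2 -> V=14
t=7: input=2 -> V=13
t=8: input=2 -> V=12
t=9: input=5 -> V=21
t=10: input=1 -> V=13
t=11: input=1 -> V=9

Answer: 13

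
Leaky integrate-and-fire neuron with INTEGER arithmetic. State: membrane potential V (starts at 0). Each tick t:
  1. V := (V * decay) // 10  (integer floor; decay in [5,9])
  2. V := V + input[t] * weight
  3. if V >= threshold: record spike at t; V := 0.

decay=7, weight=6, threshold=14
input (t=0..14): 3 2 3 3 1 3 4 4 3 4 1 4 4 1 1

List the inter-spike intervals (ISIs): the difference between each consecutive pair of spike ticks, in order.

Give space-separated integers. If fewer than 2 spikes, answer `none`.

Answer: 2 1 2 1 1 1 1 2 1

Derivation:
t=0: input=3 -> V=0 FIRE
t=1: input=2 -> V=12
t=2: input=3 -> V=0 FIRE
t=3: input=3 -> V=0 FIRE
t=4: input=1 -> V=6
t=5: input=3 -> V=0 FIRE
t=6: input=4 -> V=0 FIRE
t=7: input=4 -> V=0 FIRE
t=8: input=3 -> V=0 FIRE
t=9: input=4 -> V=0 FIRE
t=10: input=1 -> V=6
t=11: input=4 -> V=0 FIRE
t=12: input=4 -> V=0 FIRE
t=13: input=1 -> V=6
t=14: input=1 -> V=10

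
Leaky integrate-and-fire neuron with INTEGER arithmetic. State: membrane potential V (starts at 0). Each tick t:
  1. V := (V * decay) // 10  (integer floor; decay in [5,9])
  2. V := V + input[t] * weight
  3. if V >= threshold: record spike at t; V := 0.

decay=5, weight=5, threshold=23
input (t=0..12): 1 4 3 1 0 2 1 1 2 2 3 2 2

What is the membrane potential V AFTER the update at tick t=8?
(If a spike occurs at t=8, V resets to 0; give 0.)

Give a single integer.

Answer: 15

Derivation:
t=0: input=1 -> V=5
t=1: input=4 -> V=22
t=2: input=3 -> V=0 FIRE
t=3: input=1 -> V=5
t=4: input=0 -> V=2
t=5: input=2 -> V=11
t=6: input=1 -> V=10
t=7: input=1 -> V=10
t=8: input=2 -> V=15
t=9: input=2 -> V=17
t=10: input=3 -> V=0 FIRE
t=11: input=2 -> V=10
t=12: input=2 -> V=15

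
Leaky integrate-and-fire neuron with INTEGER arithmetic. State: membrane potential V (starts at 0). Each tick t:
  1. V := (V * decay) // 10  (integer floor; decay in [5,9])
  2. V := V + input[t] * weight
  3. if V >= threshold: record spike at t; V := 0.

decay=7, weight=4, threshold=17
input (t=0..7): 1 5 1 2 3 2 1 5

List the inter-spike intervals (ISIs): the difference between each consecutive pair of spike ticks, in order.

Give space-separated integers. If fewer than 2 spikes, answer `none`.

Answer: 3 3

Derivation:
t=0: input=1 -> V=4
t=1: input=5 -> V=0 FIRE
t=2: input=1 -> V=4
t=3: input=2 -> V=10
t=4: input=3 -> V=0 FIRE
t=5: input=2 -> V=8
t=6: input=1 -> V=9
t=7: input=5 -> V=0 FIRE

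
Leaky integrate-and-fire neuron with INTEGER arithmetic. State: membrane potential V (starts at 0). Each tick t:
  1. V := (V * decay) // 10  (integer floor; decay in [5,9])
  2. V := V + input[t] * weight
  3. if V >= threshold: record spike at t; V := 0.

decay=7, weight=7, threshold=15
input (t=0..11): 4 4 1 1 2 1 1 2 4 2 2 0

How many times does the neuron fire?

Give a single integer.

Answer: 6

Derivation:
t=0: input=4 -> V=0 FIRE
t=1: input=4 -> V=0 FIRE
t=2: input=1 -> V=7
t=3: input=1 -> V=11
t=4: input=2 -> V=0 FIRE
t=5: input=1 -> V=7
t=6: input=1 -> V=11
t=7: input=2 -> V=0 FIRE
t=8: input=4 -> V=0 FIRE
t=9: input=2 -> V=14
t=10: input=2 -> V=0 FIRE
t=11: input=0 -> V=0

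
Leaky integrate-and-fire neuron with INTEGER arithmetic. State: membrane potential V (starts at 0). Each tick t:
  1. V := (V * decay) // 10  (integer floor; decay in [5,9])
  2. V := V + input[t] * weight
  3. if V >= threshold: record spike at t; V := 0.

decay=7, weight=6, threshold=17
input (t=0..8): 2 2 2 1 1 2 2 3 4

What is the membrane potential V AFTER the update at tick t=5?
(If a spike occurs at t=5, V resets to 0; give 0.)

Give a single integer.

Answer: 0

Derivation:
t=0: input=2 -> V=12
t=1: input=2 -> V=0 FIRE
t=2: input=2 -> V=12
t=3: input=1 -> V=14
t=4: input=1 -> V=15
t=5: input=2 -> V=0 FIRE
t=6: input=2 -> V=12
t=7: input=3 -> V=0 FIRE
t=8: input=4 -> V=0 FIRE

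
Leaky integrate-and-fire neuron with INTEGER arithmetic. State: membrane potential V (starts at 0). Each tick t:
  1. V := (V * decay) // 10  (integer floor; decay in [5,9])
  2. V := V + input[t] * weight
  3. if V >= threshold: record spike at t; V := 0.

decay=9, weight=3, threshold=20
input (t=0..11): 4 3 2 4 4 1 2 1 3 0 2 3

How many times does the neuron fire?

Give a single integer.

Answer: 3

Derivation:
t=0: input=4 -> V=12
t=1: input=3 -> V=19
t=2: input=2 -> V=0 FIRE
t=3: input=4 -> V=12
t=4: input=4 -> V=0 FIRE
t=5: input=1 -> V=3
t=6: input=2 -> V=8
t=7: input=1 -> V=10
t=8: input=3 -> V=18
t=9: input=0 -> V=16
t=10: input=2 -> V=0 FIRE
t=11: input=3 -> V=9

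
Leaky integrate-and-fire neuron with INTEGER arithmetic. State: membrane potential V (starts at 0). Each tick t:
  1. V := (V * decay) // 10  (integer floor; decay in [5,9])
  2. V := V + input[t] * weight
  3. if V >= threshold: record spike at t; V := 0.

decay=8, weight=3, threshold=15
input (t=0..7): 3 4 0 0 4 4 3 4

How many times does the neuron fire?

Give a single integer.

t=0: input=3 -> V=9
t=1: input=4 -> V=0 FIRE
t=2: input=0 -> V=0
t=3: input=0 -> V=0
t=4: input=4 -> V=12
t=5: input=4 -> V=0 FIRE
t=6: input=3 -> V=9
t=7: input=4 -> V=0 FIRE

Answer: 3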